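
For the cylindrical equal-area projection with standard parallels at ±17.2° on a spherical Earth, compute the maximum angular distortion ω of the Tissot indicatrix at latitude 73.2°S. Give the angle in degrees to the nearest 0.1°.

A cylindrical equal-area projection with standard parallel φ₀ has meridian scale h = cos φ / cos φ₀ and parallel scale k = cos φ₀ / cos φ (so areas are preserved, h·k = 1).
At 73.2°: h = 0.3026, k = 3.305; principal scales a = 3.305, b = 0.3026.
sin(ω/2) = (a − b)/(a + b) = 3.003/3.608 = 0.8323, so ω = 2 arcsin(0.8323) ≈ 112.7°.

112.7°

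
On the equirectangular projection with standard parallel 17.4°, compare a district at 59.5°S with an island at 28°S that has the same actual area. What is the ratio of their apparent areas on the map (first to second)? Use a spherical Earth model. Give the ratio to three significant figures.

1.74

With standard parallel φ₀ = 17.4°, the equirectangular projection gives x = Rλ cos φ₀, y = Rφ, so h = 1 and k = cos 17.4° / cos φ.
Areal scale at 59.5°: h·k = 1.000 × 1.880 = 1.880.
Areal scale at 28°: h·k = 1.000 × 1.081 = 1.081.
Ratio = 1.880/1.081 ≈ 1.74.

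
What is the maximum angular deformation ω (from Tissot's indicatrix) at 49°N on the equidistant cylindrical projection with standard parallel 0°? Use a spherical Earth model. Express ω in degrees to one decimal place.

24.0°

Plate carrée maps x = Rλ, y = Rφ. The meridian scale is h = 1 and the parallel scale is k = 1/cos φ = sec φ.
At 49°: h = 1.000, k = 1.524; principal scales a = 1.524, b = 1.000.
sin(ω/2) = (a − b)/(a + b) = 0.5243/2.524 = 0.2077, so ω = 2 arcsin(0.2077) ≈ 24.0°.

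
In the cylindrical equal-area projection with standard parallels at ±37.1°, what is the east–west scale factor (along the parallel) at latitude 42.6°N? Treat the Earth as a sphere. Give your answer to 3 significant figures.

1.08

For cylindrical equal-area with standard parallel φ₀, h = cos φ / cos φ₀ and k = cos φ₀ / cos φ, so h·k = 1.
k = cos 37.1° / cos 42.6° = 0.7976/0.7361 = 1.084.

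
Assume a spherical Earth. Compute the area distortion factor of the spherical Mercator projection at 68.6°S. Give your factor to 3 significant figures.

7.51

For Mercator, h = k = sec φ (a conformal cylindrical projection has a single point scale, 1/cos φ).
Areal scale = k² = sec²φ = 1/cos²(68.6°) = 1/0.3649² = 7.511.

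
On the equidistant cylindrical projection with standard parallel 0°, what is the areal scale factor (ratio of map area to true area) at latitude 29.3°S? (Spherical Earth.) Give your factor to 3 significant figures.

Plate carrée maps x = Rλ, y = Rφ. The meridian scale is h = 1 and the parallel scale is k = 1/cos φ = sec φ.
Areal scale = h·k = 1 × sec φ; at 29.3°, h = 1.000, k = 1.147, so h·k = 1.147.

1.15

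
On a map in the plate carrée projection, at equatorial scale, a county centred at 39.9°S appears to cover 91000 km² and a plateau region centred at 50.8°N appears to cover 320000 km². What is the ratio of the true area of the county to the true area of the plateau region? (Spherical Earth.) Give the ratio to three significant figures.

On the plate carrée, areal scale = h·k = 1 × sec φ, so true area = apparent × cos φ.
True area of county: 91000 × cos(39.9°) = 91000 × 0.7672 = 69810 km².
True area of plateau region: 320000 × cos(50.8°) = 320000 × 0.6320 = 202200 km².
Ratio = 69810 / 202200 ≈ 0.345.

0.345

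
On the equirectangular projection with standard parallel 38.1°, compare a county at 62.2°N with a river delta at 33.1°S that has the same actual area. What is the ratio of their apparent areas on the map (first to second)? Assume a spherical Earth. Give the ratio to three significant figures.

With standard parallel φ₀ = 38.1°, the equirectangular projection gives x = Rλ cos φ₀, y = Rφ, so h = 1 and k = cos 38.1° / cos φ.
Areal scale at 62.2°: h·k = 1.000 × 1.687 = 1.687.
Areal scale at 33.1°: h·k = 1.000 × 0.9394 = 0.9394.
Ratio = 1.687/0.9394 ≈ 1.80.

1.80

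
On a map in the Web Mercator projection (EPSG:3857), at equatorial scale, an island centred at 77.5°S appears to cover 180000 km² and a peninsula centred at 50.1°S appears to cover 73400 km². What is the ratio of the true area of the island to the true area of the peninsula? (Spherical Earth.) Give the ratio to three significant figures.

Mercator's areal exaggeration is sec²φ; hence true area = (apparent area) · cos²φ.
True area of island: 180000 × cos²(77.5°) = 180000 × 0.04685 = 8432 km².
True area of peninsula: 73400 × cos²(50.1°) = 73400 × 0.4115 = 30200 km².
Ratio = 8432 / 30200 ≈ 0.279.

0.279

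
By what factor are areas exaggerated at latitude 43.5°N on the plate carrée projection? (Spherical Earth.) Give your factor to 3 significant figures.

Plate carrée maps x = Rλ, y = Rφ. The meridian scale is h = 1 and the parallel scale is k = 1/cos φ = sec φ.
Areal scale = h·k = 1 × sec φ; at 43.5°, h = 1.000, k = 1.379, so h·k = 1.379.

1.38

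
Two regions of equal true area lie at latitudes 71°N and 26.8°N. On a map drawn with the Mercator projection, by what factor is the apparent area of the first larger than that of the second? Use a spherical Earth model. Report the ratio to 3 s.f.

On Mercator, area is exaggerated by sec²φ = 1/cos²φ.
At 71°: sec²(71°) = 1/0.3256² = 9.434.
At 26.8°: sec²(26.8°) = 1/0.8926² = 1.255.
Ratio = 9.434/1.255 = cos²(26.8°)/cos²(71°) ≈ 7.52.

7.52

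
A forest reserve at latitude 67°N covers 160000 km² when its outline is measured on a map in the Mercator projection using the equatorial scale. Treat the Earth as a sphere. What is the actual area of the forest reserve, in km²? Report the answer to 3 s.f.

24400 km²

Mercator is conformal, so the point scale is isotropic: h = k = sec φ = 1/cos φ.
Areal scale = k² = sec²φ = 1/cos²(67°) = 1/0.3907² = 6.550.
True area = apparent / (areal scale) = 160000 / 6.550 ≈ 24400 km².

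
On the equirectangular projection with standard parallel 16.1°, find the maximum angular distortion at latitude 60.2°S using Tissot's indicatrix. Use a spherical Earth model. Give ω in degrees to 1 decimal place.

The equidistant cylindrical projection with φ₀ = 16.1° has h = 1 (meridians true) and k = cos φ₀ / cos φ along parallels.
At 60.2°: h = 1.000, k = 1.933; principal scales a = 1.933, b = 1.000.
sin(ω/2) = (a − b)/(a + b) = 0.9333/2.933 = 0.3182, so ω = 2 arcsin(0.3182) ≈ 37.1°.

37.1°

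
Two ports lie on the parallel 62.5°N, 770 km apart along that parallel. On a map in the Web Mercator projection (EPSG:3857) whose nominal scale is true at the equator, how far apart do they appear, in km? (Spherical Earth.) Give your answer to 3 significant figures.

1670 km

Mercator is conformal, so the point scale is isotropic: h = k = sec φ = 1/cos φ.
Along the parallel, k = sec 62.5° = 1/0.4617 = 2.166.
Map distance = 770 × 2.166 ≈ 1670 km.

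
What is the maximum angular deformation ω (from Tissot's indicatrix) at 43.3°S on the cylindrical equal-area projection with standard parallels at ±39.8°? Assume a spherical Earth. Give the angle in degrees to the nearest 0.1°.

Cylindrical equal-area (φ₀ = 39.8°): h = cos φ / cos 39.8° along meridians, k = cos 39.8° / cos φ along parallels; h·k = 1.
At 43.3°: h = 0.9473, k = 1.056; principal scales a = 1.056, b = 0.9473.
sin(ω/2) = (a − b)/(a + b) = 0.1084/2.003 = 0.05412, so ω = 2 arcsin(0.05412) ≈ 6.2°.

6.2°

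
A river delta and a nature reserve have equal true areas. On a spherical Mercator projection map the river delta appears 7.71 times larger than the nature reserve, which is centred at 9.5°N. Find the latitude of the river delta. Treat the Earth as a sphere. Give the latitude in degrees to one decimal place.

69.2°

Mercator areal scale is sec²φ, so apparent-area ratio = sec²φ₁ / sec²φ₂ = cos²φ₂ / cos²φ₁.
cos²φ₂ / cos²φ₁ = 7.71  ⇒  cos φ₁ = cos 9.5° / √7.71 = 0.9863/2.777 = 0.3552.
φ₁ = arccos(0.3552) ≈ 69.2°.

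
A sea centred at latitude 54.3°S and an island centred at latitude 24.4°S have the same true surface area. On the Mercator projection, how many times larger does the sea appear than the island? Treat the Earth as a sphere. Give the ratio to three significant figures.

Mercator areal scale is sec²φ.
At 54.3°: sec²(54.3°) = 1/0.5835² = 2.937.
At 24.4°: sec²(24.4°) = 1/0.9107² = 1.206.
Ratio = 2.937/1.206 = cos²(24.4°)/cos²(54.3°) ≈ 2.44.

2.44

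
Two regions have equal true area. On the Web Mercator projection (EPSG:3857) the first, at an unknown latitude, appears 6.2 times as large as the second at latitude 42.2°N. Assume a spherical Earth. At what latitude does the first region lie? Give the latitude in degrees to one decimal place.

For equal true areas on Mercator, apparent areas scale as sec²φ, so the ratio is cos²φ₂ / cos²φ₁.
cos²φ₂ / cos²φ₁ = 6.2  ⇒  cos φ₁ = cos 42.2° / √6.2 = 0.7408/2.490 = 0.2975.
φ₁ = arccos(0.2975) ≈ 72.7°.

72.7°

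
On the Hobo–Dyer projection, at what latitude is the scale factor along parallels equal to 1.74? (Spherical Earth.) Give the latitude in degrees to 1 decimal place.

62.9°

Hobo–Dyer is a cylindrical equal-area projection with standard parallels at ±37.5°. Cylindrical equal-area (φ₀ = 37.5°): h = cos φ / cos 37.5° along meridians, k = cos 37.5° / cos φ along parallels; h·k = 1.
k = cos φ₀ / cos φ = 1.74  ⇒  cos φ = cos 37.5° / 1.74 = 0.4560.
φ = arccos(0.4560) ≈ 62.9°.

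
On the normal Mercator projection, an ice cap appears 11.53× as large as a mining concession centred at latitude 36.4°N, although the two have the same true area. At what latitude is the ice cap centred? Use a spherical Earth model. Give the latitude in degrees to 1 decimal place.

76.3°

For equal true areas on Mercator, apparent areas scale as sec²φ, so the ratio is cos²φ₂ / cos²φ₁.
cos²φ₂ / cos²φ₁ = 11.53  ⇒  cos φ₁ = cos 36.4° / √11.53 = 0.8049/3.396 = 0.2370.
φ₁ = arccos(0.2370) ≈ 76.3°.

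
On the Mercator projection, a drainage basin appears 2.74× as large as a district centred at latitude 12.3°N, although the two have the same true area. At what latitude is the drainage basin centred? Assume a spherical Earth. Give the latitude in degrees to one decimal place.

53.8°

On Mercator, (apparent₁)/(apparent₂) = sec²φ₁ / sec²φ₂ when true areas are equal.
cos²φ₂ / cos²φ₁ = 2.74  ⇒  cos φ₁ = cos 12.3° / √2.74 = 0.9770/1.655 = 0.5903.
φ₁ = arccos(0.5903) ≈ 53.8°.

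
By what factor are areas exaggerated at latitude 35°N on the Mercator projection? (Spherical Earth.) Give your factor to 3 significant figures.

The Mercator projection is conformal; its linear scale factor is the same in every direction and equals sec φ = 1/cos φ.
Areal scale = k² = sec²φ = 1/cos²(35°) = 1/0.8192² = 1.490.

1.49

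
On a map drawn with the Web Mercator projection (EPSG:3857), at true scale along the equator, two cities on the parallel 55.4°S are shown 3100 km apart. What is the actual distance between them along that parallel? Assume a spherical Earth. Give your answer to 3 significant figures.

Mercator is conformal, so the point scale is isotropic: h = k = sec φ = 1/cos φ.
Along the parallel at 55.4°, map distances are exaggerated by k = sec 55.4° = 1.761.
True distance = 3100 / 1.761 = 3100 × cos 55.4° ≈ 1760 km.

1760 km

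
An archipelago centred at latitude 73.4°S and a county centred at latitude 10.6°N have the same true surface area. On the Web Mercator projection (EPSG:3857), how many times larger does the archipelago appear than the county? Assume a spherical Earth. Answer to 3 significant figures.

11.8

On Mercator, area is exaggerated by sec²φ = 1/cos²φ.
At 73.4°: sec²(73.4°) = 1/0.2857² = 12.25.
At 10.6°: sec²(10.6°) = 1/0.9829² = 1.035.
Ratio = 12.25/1.035 = cos²(10.6°)/cos²(73.4°) ≈ 11.8.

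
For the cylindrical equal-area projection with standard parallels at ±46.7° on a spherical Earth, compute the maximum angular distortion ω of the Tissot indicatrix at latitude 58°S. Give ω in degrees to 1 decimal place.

29.2°

Cylindrical equal-area (φ₀ = 46.7°): h = cos φ / cos 46.7° along meridians, k = cos 46.7° / cos φ along parallels; h·k = 1.
At 58°: h = 0.7727, k = 1.294; principal scales a = 1.294, b = 0.7727.
sin(ω/2) = (a − b)/(a + b) = 0.5215/2.067 = 0.2523, so ω = 2 arcsin(0.2523) ≈ 29.2°.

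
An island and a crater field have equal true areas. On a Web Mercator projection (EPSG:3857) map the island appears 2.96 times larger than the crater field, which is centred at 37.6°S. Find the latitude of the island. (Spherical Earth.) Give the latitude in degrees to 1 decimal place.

62.6°

For equal true areas on Mercator, apparent areas scale as sec²φ, so the ratio is cos²φ₂ / cos²φ₁.
cos²φ₂ / cos²φ₁ = 2.96  ⇒  cos φ₁ = cos 37.6° / √2.96 = 0.7923/1.720 = 0.4605.
φ₁ = arccos(0.4605) ≈ 62.6°.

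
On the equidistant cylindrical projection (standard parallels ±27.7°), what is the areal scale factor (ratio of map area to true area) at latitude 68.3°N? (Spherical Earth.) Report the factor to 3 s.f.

2.39

The equidistant cylindrical projection with φ₀ = 27.7° has h = 1 (meridians true) and k = cos φ₀ / cos φ along parallels.
Areal scale = h·k = 1 × cos φ₀ / cos φ; at 68.3°, h = 1.000, k = 2.395, so h·k = 2.395.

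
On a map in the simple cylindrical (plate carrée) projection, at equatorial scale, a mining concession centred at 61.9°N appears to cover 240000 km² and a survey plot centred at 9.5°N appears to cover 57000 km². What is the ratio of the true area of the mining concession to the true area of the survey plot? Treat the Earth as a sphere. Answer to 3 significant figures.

Plate carrée has h = 1 and k = sec φ, giving areal scale sec φ; true area = (apparent area) · cos φ.
True area of mining concession: 240000 × cos(61.9°) = 240000 × 0.4710 = 113000 km².
True area of survey plot: 57000 × cos(9.5°) = 57000 × 0.9863 = 56220 km².
Ratio = 113000 / 56220 ≈ 2.01.

2.01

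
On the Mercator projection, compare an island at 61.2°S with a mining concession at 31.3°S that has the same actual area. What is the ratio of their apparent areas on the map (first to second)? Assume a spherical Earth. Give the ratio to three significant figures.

3.15

Mercator is conformal with k = sec φ, so areal scale = k² = sec²φ.
At 61.2°: sec²(61.2°) = 1/0.4818² = 4.309.
At 31.3°: sec²(31.3°) = 1/0.8545² = 1.370.
Ratio = 4.309/1.370 = cos²(31.3°)/cos²(61.2°) ≈ 3.15.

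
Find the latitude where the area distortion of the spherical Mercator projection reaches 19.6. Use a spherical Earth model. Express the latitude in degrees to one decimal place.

76.9°

Mercator areal scale is sec²φ.
sec²φ = 19.6  ⇒  cos²φ = 0.05102  ⇒  cos φ = 0.2259.
φ = arccos(0.2259) ≈ 76.9°.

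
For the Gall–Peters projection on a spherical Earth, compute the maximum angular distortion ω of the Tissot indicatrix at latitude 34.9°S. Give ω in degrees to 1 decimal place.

16.9°

The Gall–Peters projection is cylindrical equal-area with φ₀ = 45°. For cylindrical equal-area with standard parallel φ₀, h = cos φ / cos φ₀ and k = cos φ₀ / cos φ, so h·k = 1.
At 34.9°: h = 1.160, k = 0.8622; principal scales a = 1.160, b = 0.8622.
sin(ω/2) = (a − b)/(a + b) = 0.2977/2.022 = 0.1472, so ω = 2 arcsin(0.1472) ≈ 16.9°.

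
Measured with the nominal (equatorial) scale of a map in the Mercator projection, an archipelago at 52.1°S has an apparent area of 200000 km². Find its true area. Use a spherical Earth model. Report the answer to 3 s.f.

75500 km²

For Mercator, h = k = sec φ (a conformal cylindrical projection has a single point scale, 1/cos φ).
Areal scale = k² = sec²φ = 1/cos²(52.1°) = 1/0.6143² = 2.650.
True area = apparent / (areal scale) = 200000 / 2.650 ≈ 75500 km².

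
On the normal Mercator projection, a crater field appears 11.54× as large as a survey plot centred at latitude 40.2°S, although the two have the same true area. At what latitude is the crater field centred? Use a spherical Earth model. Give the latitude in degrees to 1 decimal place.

On Mercator, (apparent₁)/(apparent₂) = sec²φ₁ / sec²φ₂ when true areas are equal.
cos²φ₂ / cos²φ₁ = 11.54  ⇒  cos φ₁ = cos 40.2° / √11.54 = 0.7638/3.397 = 0.2248.
φ₁ = arccos(0.2248) ≈ 77.0°.

77.0°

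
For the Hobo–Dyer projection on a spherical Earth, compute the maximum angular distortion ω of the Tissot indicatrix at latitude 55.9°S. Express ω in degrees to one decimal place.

The Hobo–Dyer projection is cylindrical equal-area with φ₀ = 37.5°. A cylindrical equal-area projection with standard parallel φ₀ has meridian scale h = cos φ / cos φ₀ and parallel scale k = cos φ₀ / cos φ (so areas are preserved, h·k = 1).
At 55.9°: h = 0.7067, k = 1.415; principal scales a = 1.415, b = 0.7067.
sin(ω/2) = (a − b)/(a + b) = 0.7084/2.122 = 0.3339, so ω = 2 arcsin(0.3339) ≈ 39.0°.

39.0°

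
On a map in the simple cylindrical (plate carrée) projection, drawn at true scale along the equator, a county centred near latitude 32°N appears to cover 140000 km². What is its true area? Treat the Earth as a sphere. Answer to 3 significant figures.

In the plate carrée (x = Rλ, y = Rφ), meridians are true-scale (h = 1) and parallels are stretched by k = sec φ.
Areal scale = h·k = 1 × sec φ; at 32°, h = 1.000, k = 1.179, so h·k = 1.179.
True area = apparent / (areal scale) = 140000 / 1.179 ≈ 119000 km².

119000 km²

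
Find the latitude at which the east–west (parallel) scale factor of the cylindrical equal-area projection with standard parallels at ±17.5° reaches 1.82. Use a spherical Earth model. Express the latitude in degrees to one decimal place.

58.4°

Cylindrical equal-area (φ₀ = 17.5°): h = cos φ / cos 17.5° along meridians, k = cos 17.5° / cos φ along parallels; h·k = 1.
k = cos φ₀ / cos φ = 1.82  ⇒  cos φ = cos 17.5° / 1.82 = 0.5240.
φ = arccos(0.5240) ≈ 58.4°.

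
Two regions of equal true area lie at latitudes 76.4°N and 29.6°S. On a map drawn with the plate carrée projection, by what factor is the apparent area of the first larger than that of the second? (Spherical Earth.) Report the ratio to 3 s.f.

3.70

In the plate carrée (x = Rλ, y = Rφ), meridians are true-scale (h = 1) and parallels are stretched by k = sec φ.
Areal scale at 76.4°: h·k = 1.000 × 4.253 = 4.253.
Areal scale at 29.6°: h·k = 1.000 × 1.150 = 1.150.
Ratio = 4.253/1.150 ≈ 3.70.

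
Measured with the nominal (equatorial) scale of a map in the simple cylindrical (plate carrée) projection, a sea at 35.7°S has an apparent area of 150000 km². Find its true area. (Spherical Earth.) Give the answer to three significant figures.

122000 km²

For the equirectangular projection with φ₀ = 0 (plate carrée), h = 1 along meridians and k = sec φ along parallels.
Areal scale = h·k = 1 × sec φ; at 35.7°, h = 1.000, k = 1.231, so h·k = 1.231.
True area = apparent / (areal scale) = 150000 / 1.231 ≈ 122000 km².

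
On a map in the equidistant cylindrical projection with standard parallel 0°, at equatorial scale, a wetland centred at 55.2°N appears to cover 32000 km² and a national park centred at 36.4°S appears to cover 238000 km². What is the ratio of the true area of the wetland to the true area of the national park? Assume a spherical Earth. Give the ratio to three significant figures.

0.0953

On the plate carrée, areal scale = h·k = 1 × sec φ, so true area = apparent × cos φ.
True area of wetland: 32000 × cos(55.2°) = 32000 × 0.5707 = 18260 km².
True area of national park: 238000 × cos(36.4°) = 238000 × 0.8049 = 191600 km².
Ratio = 18260 / 191600 ≈ 0.0953.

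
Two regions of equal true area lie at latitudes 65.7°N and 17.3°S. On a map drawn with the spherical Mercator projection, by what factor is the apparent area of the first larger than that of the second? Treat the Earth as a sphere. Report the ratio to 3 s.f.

5.38

Mercator is conformal with k = sec φ, so areal scale = k² = sec²φ.
At 65.7°: sec²(65.7°) = 1/0.4115² = 5.905.
At 17.3°: sec²(17.3°) = 1/0.9548² = 1.097.
Ratio = 5.905/1.097 = cos²(17.3°)/cos²(65.7°) ≈ 5.38.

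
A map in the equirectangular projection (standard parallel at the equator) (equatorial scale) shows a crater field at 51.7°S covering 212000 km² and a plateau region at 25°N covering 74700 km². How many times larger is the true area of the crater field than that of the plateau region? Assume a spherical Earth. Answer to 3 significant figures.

Plate carrée has h = 1 and k = sec φ, giving areal scale sec φ; true area = (apparent area) · cos φ.
True area of crater field: 212000 × cos(51.7°) = 212000 × 0.6198 = 131400 km².
True area of plateau region: 74700 × cos(25°) = 74700 × 0.9063 = 67700 km².
Ratio = 131400 / 67700 ≈ 1.94.

1.94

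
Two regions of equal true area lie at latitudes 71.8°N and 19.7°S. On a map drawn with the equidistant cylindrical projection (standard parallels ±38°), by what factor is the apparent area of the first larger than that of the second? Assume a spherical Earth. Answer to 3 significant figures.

The equidistant cylindrical projection with φ₀ = 38° has h = 1 (meridians true) and k = cos φ₀ / cos φ along parallels.
Areal scale at 71.8°: h·k = 1.000 × 2.523 = 2.523.
Areal scale at 19.7°: h·k = 1.000 × 0.8370 = 0.8370.
Ratio = 2.523/0.8370 ≈ 3.01.

3.01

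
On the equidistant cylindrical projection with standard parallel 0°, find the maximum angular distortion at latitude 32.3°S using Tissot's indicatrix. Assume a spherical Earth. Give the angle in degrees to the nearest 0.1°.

9.6°

For the equirectangular projection with φ₀ = 0 (plate carrée), h = 1 along meridians and k = sec φ along parallels.
At 32.3°: h = 1.000, k = 1.183; principal scales a = 1.183, b = 1.000.
sin(ω/2) = (a − b)/(a + b) = 0.1831/2.183 = 0.08386, so ω = 2 arcsin(0.08386) ≈ 9.6°.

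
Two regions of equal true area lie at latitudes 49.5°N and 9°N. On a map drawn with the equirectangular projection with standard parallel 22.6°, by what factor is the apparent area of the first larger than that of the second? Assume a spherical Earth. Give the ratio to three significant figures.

1.52

With standard parallel φ₀ = 22.6°, the equirectangular projection gives x = Rλ cos φ₀, y = Rφ, so h = 1 and k = cos 22.6° / cos φ.
Areal scale at 49.5°: h·k = 1.000 × 1.422 = 1.422.
Areal scale at 9°: h·k = 1.000 × 0.9347 = 0.9347.
Ratio = 1.422/0.9347 ≈ 1.52.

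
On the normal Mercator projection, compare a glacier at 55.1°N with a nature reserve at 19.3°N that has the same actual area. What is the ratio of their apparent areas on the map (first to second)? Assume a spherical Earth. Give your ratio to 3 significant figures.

2.72

On Mercator, area is exaggerated by sec²φ = 1/cos²φ.
At 55.1°: sec²(55.1°) = 1/0.5721² = 3.055.
At 19.3°: sec²(19.3°) = 1/0.9438² = 1.123.
Ratio = 3.055/1.123 = cos²(19.3°)/cos²(55.1°) ≈ 2.72.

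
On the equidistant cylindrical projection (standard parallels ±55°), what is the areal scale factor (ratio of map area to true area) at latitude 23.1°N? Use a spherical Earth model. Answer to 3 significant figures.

The equidistant cylindrical projection with φ₀ = 55° has h = 1 (meridians true) and k = cos φ₀ / cos φ along parallels.
Areal scale = h·k = 1 × cos φ₀ / cos φ; at 23.1°, h = 1.000, k = 0.6236, so h·k = 0.6236.

0.624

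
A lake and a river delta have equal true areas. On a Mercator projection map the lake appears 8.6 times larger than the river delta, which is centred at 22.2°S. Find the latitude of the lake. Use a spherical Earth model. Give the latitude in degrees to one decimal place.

71.6°

For equal true areas on Mercator, apparent areas scale as sec²φ, so the ratio is cos²φ₂ / cos²φ₁.
cos²φ₂ / cos²φ₁ = 8.6  ⇒  cos φ₁ = cos 22.2° / √8.6 = 0.9259/2.933 = 0.3157.
φ₁ = arccos(0.3157) ≈ 71.6°.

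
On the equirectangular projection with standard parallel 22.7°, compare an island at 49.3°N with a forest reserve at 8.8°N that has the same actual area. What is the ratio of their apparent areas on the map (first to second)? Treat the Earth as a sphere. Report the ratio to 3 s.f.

1.52

With standard parallel φ₀ = 22.7°, the equirectangular projection gives x = Rλ cos φ₀, y = Rφ, so h = 1 and k = cos 22.7° / cos φ.
Areal scale at 49.3°: h·k = 1.000 × 1.415 = 1.415.
Areal scale at 8.8°: h·k = 1.000 × 0.9335 = 0.9335.
Ratio = 1.415/0.9335 ≈ 1.52.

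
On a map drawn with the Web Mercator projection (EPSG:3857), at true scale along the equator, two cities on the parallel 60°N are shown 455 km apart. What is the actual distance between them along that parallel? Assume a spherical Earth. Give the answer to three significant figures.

228 km

For Mercator, h = k = sec φ (a conformal cylindrical projection has a single point scale, 1/cos φ).
Along the parallel at 60°, map distances are exaggerated by k = sec 60° = 2.000.
True distance = 455 / 2.000 = 455 × cos 60° ≈ 228 km.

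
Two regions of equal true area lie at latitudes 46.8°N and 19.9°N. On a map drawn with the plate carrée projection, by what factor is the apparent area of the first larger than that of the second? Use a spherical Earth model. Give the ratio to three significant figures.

For the equirectangular projection with φ₀ = 0 (plate carrée), h = 1 along meridians and k = sec φ along parallels.
Areal scale at 46.8°: h·k = 1.000 × 1.461 = 1.461.
Areal scale at 19.9°: h·k = 1.000 × 1.064 = 1.064.
Ratio = 1.461/1.064 ≈ 1.37.

1.37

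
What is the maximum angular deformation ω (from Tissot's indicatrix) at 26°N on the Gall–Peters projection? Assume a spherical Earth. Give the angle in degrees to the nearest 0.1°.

The Gall–Peters projection is cylindrical equal-area with φ₀ = 45°. A cylindrical equal-area projection with standard parallel φ₀ has meridian scale h = cos φ / cos φ₀ and parallel scale k = cos φ₀ / cos φ (so areas are preserved, h·k = 1).
At 26°: h = 1.271, k = 0.7867; principal scales a = 1.271, b = 0.7867.
sin(ω/2) = (a − b)/(a + b) = 0.4844/2.058 = 0.2354, so ω = 2 arcsin(0.2354) ≈ 27.2°.

27.2°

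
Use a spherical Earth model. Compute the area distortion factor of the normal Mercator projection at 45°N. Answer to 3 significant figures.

The Mercator projection is conformal; its linear scale factor is the same in every direction and equals sec φ = 1/cos φ.
Areal scale = k² = sec²φ = 1/cos²(45°) = 1/0.7071² = 2.000.

2.00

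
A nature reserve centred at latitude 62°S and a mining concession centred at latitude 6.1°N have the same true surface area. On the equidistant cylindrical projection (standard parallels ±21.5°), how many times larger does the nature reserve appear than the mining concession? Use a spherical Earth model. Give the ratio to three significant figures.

2.12

With standard parallel φ₀ = 21.5°, the equirectangular projection gives x = Rλ cos φ₀, y = Rφ, so h = 1 and k = cos 21.5° / cos φ.
Areal scale at 62°: h·k = 1.000 × 1.982 = 1.982.
Areal scale at 6.1°: h·k = 1.000 × 0.9357 = 0.9357.
Ratio = 1.982/0.9357 ≈ 2.12.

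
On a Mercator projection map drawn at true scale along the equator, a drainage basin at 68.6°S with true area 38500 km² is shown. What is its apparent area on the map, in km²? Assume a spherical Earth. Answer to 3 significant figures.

Mercator is conformal, so the point scale is isotropic: h = k = sec φ = 1/cos φ.
Areal scale = k² = sec²φ = 1/cos²(68.6°) = 1/0.3649² = 7.511.
Apparent area = 38500 × 7.511 ≈ 289000 km².

289000 km²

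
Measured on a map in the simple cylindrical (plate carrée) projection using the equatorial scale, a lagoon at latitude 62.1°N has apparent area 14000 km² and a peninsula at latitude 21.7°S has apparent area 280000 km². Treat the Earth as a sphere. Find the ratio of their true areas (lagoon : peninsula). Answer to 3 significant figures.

Plate carrée has h = 1 and k = sec φ, giving areal scale sec φ; true area = (apparent area) · cos φ.
True area of lagoon: 14000 × cos(62.1°) = 14000 × 0.4679 = 6551 km².
True area of peninsula: 280000 × cos(21.7°) = 280000 × 0.9291 = 260200 km².
Ratio = 6551 / 260200 ≈ 0.0252.

0.0252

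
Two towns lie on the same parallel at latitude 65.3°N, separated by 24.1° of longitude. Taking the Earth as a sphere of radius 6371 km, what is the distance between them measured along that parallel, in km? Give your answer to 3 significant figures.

1120 km

Arc length along a parallel = R cos φ · Δλ (with Δλ in radians).
= 6371 × cos 65.3° × (24.1° × π/180) = 6371 × 0.4179 × 0.4206 ≈ 1120 km.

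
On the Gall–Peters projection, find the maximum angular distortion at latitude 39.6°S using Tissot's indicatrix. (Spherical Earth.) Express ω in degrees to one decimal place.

9.8°

The Gall–Peters projection is cylindrical equal-area with φ₀ = 45°. A cylindrical equal-area projection with standard parallel φ₀ has meridian scale h = cos φ / cos φ₀ and parallel scale k = cos φ₀ / cos φ (so areas are preserved, h·k = 1).
At 39.6°: h = 1.090, k = 0.9177; principal scales a = 1.090, b = 0.9177.
sin(ω/2) = (a − b)/(a + b) = 0.1720/2.007 = 0.08566, so ω = 2 arcsin(0.08566) ≈ 9.8°.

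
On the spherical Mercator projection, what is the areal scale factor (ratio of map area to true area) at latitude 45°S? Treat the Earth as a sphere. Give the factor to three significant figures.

The Mercator projection is conformal; its linear scale factor is the same in every direction and equals sec φ = 1/cos φ.
Areal scale = k² = sec²φ = 1/cos²(45°) = 1/0.7071² = 2.000.

2.00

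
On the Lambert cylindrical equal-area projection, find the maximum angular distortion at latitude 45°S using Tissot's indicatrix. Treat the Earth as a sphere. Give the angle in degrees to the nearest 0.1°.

38.9°

The Lambert cylindrical equal-area projection is the cylindrical equal-area projection with its standard parallel at the equator (φ₀ = 0). Cylindrical equal-area (φ₀ = 0°): h = cos φ / cos 0° along meridians, k = cos 0° / cos φ along parallels; h·k = 1.
At 45°: h = 0.7071, k = 1.414; principal scales a = 1.414, b = 0.7071.
sin(ω/2) = (a − b)/(a + b) = 0.7071/2.121 = 0.3333, so ω = 2 arcsin(0.3333) ≈ 38.9°.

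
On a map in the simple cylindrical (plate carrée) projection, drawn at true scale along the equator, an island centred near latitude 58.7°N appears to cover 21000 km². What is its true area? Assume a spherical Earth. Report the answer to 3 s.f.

Plate carrée maps x = Rλ, y = Rφ. The meridian scale is h = 1 and the parallel scale is k = 1/cos φ = sec φ.
Areal scale = h·k = 1 × sec φ; at 58.7°, h = 1.000, k = 1.925, so h·k = 1.925.
True area = apparent / (areal scale) = 21000 / 1.925 ≈ 10900 km².

10900 km²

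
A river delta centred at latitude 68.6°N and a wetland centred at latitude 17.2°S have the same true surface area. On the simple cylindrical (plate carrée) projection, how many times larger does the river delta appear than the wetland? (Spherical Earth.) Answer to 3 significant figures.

In the plate carrée (x = Rλ, y = Rφ), meridians are true-scale (h = 1) and parallels are stretched by k = sec φ.
Areal scale at 68.6°: h·k = 1.000 × 2.741 = 2.741.
Areal scale at 17.2°: h·k = 1.000 × 1.047 = 1.047.
Ratio = 2.741/1.047 ≈ 2.62.

2.62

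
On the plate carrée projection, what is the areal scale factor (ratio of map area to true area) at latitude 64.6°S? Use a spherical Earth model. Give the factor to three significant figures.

For the equirectangular projection with φ₀ = 0 (plate carrée), h = 1 along meridians and k = sec φ along parallels.
Areal scale = h·k = 1 × sec φ; at 64.6°, h = 1.000, k = 2.331, so h·k = 2.331.

2.33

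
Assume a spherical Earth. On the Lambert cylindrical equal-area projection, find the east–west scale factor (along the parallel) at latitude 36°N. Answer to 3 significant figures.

1.24

The Lambert cylindrical equal-area projection is the cylindrical equal-area projection with its standard parallel at the equator (φ₀ = 0). For cylindrical equal-area with standard parallel φ₀, h = cos φ / cos φ₀ and k = cos φ₀ / cos φ, so h·k = 1.
k = cos 0° / cos 36° = 1.000/0.8090 = 1.236.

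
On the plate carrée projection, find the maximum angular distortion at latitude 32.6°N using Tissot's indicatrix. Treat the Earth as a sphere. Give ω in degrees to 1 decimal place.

9.8°

In the plate carrée (x = Rλ, y = Rφ), meridians are true-scale (h = 1) and parallels are stretched by k = sec φ.
At 32.6°: h = 1.000, k = 1.187; principal scales a = 1.187, b = 1.000.
sin(ω/2) = (a − b)/(a + b) = 0.1870/2.187 = 0.08551, so ω = 2 arcsin(0.08551) ≈ 9.8°.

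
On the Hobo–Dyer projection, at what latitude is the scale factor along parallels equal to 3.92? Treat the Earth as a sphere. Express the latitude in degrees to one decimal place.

The Hobo–Dyer projection is cylindrical equal-area with φ₀ = 37.5°. For cylindrical equal-area with standard parallel φ₀, h = cos φ / cos φ₀ and k = cos φ₀ / cos φ, so h·k = 1.
k = cos φ₀ / cos φ = 3.92  ⇒  cos φ = cos 37.5° / 3.92 = 0.2024.
φ = arccos(0.2024) ≈ 78.3°.

78.3°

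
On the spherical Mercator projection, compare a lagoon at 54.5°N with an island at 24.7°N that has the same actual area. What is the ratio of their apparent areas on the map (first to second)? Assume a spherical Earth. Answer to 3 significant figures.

2.45

Mercator is conformal with k = sec φ, so areal scale = k² = sec²φ.
At 54.5°: sec²(54.5°) = 1/0.5807² = 2.965.
At 24.7°: sec²(24.7°) = 1/0.9085² = 1.212.
Ratio = 2.965/1.212 = cos²(24.7°)/cos²(54.5°) ≈ 2.45.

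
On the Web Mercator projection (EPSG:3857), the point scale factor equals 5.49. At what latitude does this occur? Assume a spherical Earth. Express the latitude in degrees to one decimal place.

Mercator scale is k = sec φ = 1/cos φ.
1/cos φ = 5.49  ⇒  cos φ = 0.1821  ⇒  φ = arccos(0.1821) ≈ 79.5°.

79.5°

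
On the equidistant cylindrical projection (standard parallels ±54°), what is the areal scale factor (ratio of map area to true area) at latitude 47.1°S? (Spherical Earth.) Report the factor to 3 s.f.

With standard parallel φ₀ = 54°, the equirectangular projection gives x = Rλ cos φ₀, y = Rφ, so h = 1 and k = cos 54° / cos φ.
Areal scale = h·k = 1 × cos φ₀ / cos φ; at 47.1°, h = 1.000, k = 0.8635, so h·k = 0.8635.

0.863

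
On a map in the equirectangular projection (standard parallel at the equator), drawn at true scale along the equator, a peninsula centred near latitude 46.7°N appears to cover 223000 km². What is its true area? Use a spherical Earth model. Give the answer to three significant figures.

For the equirectangular projection with φ₀ = 0 (plate carrée), h = 1 along meridians and k = sec φ along parallels.
Areal scale = h·k = 1 × sec φ; at 46.7°, h = 1.000, k = 1.458, so h·k = 1.458.
True area = apparent / (areal scale) = 223000 / 1.458 ≈ 153000 km².

153000 km²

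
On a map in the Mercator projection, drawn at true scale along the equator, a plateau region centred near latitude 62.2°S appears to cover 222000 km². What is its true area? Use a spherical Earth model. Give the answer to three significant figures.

For Mercator, h = k = sec φ (a conformal cylindrical projection has a single point scale, 1/cos φ).
Areal scale = k² = sec²φ = 1/cos²(62.2°) = 1/0.4664² = 4.597.
True area = apparent / (areal scale) = 222000 / 4.597 ≈ 48300 km².

48300 km²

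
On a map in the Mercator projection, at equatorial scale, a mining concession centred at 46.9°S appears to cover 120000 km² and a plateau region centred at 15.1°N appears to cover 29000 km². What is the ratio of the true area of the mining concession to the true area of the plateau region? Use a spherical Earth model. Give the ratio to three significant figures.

2.07

Since Mercator area scale is 1/cos²φ, the true area equals the apparent area multiplied by cos²φ.
True area of mining concession: 120000 × cos²(46.9°) = 120000 × 0.4669 = 56020 km².
True area of plateau region: 29000 × cos²(15.1°) = 29000 × 0.9321 = 27030 km².
Ratio = 56020 / 27030 ≈ 2.07.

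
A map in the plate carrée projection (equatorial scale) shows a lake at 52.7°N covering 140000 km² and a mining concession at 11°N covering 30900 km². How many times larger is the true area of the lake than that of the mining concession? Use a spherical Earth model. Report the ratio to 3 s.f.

Plate carrée has h = 1 and k = sec φ, giving areal scale sec φ; true area = (apparent area) · cos φ.
True area of lake: 140000 × cos(52.7°) = 140000 × 0.6060 = 84840 km².
True area of mining concession: 30900 × cos(11°) = 30900 × 0.9816 = 30330 km².
Ratio = 84840 / 30330 ≈ 2.80.

2.80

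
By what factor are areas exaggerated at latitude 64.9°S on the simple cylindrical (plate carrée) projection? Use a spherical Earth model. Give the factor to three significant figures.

2.36

For the equirectangular projection with φ₀ = 0 (plate carrée), h = 1 along meridians and k = sec φ along parallels.
Areal scale = h·k = 1 × sec φ; at 64.9°, h = 1.000, k = 2.357, so h·k = 2.357.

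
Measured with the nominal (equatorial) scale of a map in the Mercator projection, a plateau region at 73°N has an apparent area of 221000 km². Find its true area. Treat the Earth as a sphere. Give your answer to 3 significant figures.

The Mercator projection is conformal; its linear scale factor is the same in every direction and equals sec φ = 1/cos φ.
Areal scale = k² = sec²φ = 1/cos²(73°) = 1/0.2924² = 11.70.
True area = apparent / (areal scale) = 221000 / 11.70 ≈ 18900 km².

18900 km²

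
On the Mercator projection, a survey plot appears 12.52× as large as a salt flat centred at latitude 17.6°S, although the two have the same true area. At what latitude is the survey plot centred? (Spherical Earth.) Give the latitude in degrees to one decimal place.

On Mercator, (apparent₁)/(apparent₂) = sec²φ₁ / sec²φ₂ when true areas are equal.
cos²φ₂ / cos²φ₁ = 12.52  ⇒  cos φ₁ = cos 17.6° / √12.52 = 0.9532/3.538 = 0.2694.
φ₁ = arccos(0.2694) ≈ 74.4°.

74.4°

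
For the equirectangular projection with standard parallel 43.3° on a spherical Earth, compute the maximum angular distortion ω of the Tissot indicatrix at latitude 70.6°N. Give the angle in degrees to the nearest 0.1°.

43.8°

With standard parallel φ₀ = 43.3°, the equirectangular projection gives x = Rλ cos φ₀, y = Rφ, so h = 1 and k = cos 43.3° / cos φ.
At 70.6°: h = 1.000, k = 2.191; principal scales a = 2.191, b = 1.000.
sin(ω/2) = (a − b)/(a + b) = 1.191/3.191 = 0.3732, so ω = 2 arcsin(0.3732) ≈ 43.8°.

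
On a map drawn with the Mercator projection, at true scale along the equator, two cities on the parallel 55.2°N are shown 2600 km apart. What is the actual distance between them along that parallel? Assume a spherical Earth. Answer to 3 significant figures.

1480 km

For Mercator, h = k = sec φ (a conformal cylindrical projection has a single point scale, 1/cos φ).
Along the parallel at 55.2°, map distances are exaggerated by k = sec 55.2° = 1.752.
True distance = 2600 / 1.752 = 2600 × cos 55.2° ≈ 1480 km.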